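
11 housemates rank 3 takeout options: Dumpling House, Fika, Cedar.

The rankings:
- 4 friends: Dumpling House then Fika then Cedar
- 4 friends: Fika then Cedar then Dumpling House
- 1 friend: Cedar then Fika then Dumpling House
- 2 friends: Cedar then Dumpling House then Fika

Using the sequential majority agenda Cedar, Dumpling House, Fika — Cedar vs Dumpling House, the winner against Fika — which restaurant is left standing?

Fika

Round 1: Cedar vs Dumpling House — 7–4, Cedar advances.
Round 2: Cedar vs Fika — 3–8, Fika advances.
The agenda winner is Fika.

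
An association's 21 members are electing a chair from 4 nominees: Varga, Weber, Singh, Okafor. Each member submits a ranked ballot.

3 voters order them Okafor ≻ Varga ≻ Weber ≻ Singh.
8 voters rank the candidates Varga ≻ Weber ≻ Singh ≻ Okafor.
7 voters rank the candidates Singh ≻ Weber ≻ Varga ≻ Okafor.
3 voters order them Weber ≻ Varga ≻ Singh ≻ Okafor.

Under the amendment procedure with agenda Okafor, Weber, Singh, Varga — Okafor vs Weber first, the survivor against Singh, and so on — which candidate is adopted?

Round 1: Okafor vs Weber — 3–18, Weber advances.
Round 2: Weber vs Singh — 14–7, Weber advances.
Round 3: Weber vs Varga — 10–11, Varga advances.
Varga survives the agenda.

Varga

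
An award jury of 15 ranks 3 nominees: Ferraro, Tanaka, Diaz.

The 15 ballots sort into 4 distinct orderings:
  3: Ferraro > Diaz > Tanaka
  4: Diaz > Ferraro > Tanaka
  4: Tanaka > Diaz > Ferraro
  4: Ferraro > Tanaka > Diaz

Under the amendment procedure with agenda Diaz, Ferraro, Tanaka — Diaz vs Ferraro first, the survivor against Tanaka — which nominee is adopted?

Tanaka

Round 1: Diaz vs Ferraro — 8–7, Diaz advances.
Round 2: Diaz vs Tanaka — 7–8, Tanaka advances.
The agenda winner is Tanaka.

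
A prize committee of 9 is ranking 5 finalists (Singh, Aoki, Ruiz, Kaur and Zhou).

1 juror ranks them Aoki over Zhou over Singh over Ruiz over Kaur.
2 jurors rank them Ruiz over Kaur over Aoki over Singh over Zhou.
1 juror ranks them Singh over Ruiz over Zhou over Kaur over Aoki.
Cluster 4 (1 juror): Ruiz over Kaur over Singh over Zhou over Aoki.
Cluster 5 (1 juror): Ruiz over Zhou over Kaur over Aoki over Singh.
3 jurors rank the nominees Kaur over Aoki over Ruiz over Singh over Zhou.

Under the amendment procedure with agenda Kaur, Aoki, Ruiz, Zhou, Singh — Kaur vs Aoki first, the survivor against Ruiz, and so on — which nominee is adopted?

Round 1: Kaur vs Aoki — 8–1, Kaur advances.
Round 2: Kaur vs Ruiz — 3–6, Ruiz advances.
Round 3: Ruiz vs Zhou — 8–1, Ruiz advances.
Round 4: Ruiz vs Singh — 7–2, Ruiz advances.
The agenda winner is Ruiz.

Ruiz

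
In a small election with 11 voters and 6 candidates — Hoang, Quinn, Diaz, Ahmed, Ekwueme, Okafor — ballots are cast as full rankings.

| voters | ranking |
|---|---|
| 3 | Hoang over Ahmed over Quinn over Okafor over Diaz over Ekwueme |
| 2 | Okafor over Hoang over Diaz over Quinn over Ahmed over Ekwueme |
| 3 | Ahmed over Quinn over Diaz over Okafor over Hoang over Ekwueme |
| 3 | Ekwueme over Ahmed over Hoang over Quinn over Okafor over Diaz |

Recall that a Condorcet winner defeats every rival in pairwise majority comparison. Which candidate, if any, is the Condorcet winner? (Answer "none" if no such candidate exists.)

Ahmed

Pairwise majorities:
Hoang vs Quinn: Hoang, 8–3.
Hoang vs Diaz: Hoang preferred on 3+2+3 = 8 ballots; Hoang wins 8–3.
Hoang vs Ahmed: Hoang preferred on 3+2 = 5 ballots; Ahmed wins 6–5.
Hoang vs Ekwueme: Hoang wins 8–3.
Hoang vs Okafor: Hoang, 6–5.
Quinn vs Diaz: Quinn is ranked higher on 3+3+3 = 9 ballots, Diaz on 2. Quinn wins 9–2.
Quinn vs Ahmed: Quinn is ranked higher on 2 ballots, Ahmed on 9. Ahmed wins 9–2.
Quinn vs Ekwueme: Quinn is ranked higher on 3+2+3 = 8 ballots, Ekwueme on 3. Quinn wins 8–3.
Quinn–Okafor: Quinn 9–2.
Diaz vs Ahmed: Ahmed wins 9–2.
Diaz vs Ekwueme: Diaz wins 8–3.
Diaz vs Okafor: 3 for Diaz, 8 for Okafor — Okafor by 8–3.
Ahmed vs Ekwueme: Ahmed, 8–3.
Ahmed vs Okafor: Ahmed preferred on 3+3+3 = 9 ballots; Ahmed wins 9–2.
Ekwueme vs Okafor: 3 for Ekwueme, 8 for Okafor — Okafor by 8–3.
Only Ahmed has no losses; Ahmed is the Condorcet winner.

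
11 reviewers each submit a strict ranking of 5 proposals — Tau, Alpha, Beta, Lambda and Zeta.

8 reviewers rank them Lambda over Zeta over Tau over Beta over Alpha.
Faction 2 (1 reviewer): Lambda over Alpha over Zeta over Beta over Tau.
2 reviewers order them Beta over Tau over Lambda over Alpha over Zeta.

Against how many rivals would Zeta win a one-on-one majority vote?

Zeta against each rival (11 reviewers):
Zeta vs Tau: Zeta wins 9–2.
Zeta vs Alpha: 8 to 3, Zeta.
Zeta vs Beta: Zeta is ranked higher on 8+1 = 9 ballots, Beta on 2. Zeta wins 9–2.
Zeta vs Lambda: Lambda wins 11–0.
Zeta beats Tau, Alpha, Beta; loses to Lambda — 3 pairwise wins.

3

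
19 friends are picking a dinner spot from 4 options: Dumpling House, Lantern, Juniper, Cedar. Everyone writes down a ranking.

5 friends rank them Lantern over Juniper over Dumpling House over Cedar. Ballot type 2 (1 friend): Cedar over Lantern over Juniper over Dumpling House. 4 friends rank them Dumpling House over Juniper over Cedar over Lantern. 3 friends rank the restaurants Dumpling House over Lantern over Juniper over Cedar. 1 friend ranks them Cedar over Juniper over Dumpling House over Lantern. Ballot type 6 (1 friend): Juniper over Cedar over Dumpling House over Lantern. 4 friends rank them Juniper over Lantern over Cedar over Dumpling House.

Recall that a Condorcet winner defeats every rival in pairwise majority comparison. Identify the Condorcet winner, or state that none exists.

Juniper

Check each pair by majority over 19 ballots:
Dumpling House vs Lantern: Dumpling House preferred on 4+3+1+1 = 9 ballots; Lantern wins 10–9.
Dumpling House vs Juniper: 7 to 12, Juniper.
Dumpling House vs Cedar: Dumpling House preferred on 5+4+3 = 12 ballots; Dumpling House wins 12–7.
Lantern vs Juniper: Lantern is ranked higher on 5+1+3 = 9 ballots, Juniper on 10. Juniper wins 10–9.
Lantern vs Cedar: 5+3+4 = 12 for Lantern, 7 for Cedar — Lantern by 12–7.
Juniper vs Cedar: 5+4+3+1+4 = 17 for Juniper, 2 for Cedar — Juniper by 17–2.
Only Juniper has no losses; Juniper is the Condorcet winner.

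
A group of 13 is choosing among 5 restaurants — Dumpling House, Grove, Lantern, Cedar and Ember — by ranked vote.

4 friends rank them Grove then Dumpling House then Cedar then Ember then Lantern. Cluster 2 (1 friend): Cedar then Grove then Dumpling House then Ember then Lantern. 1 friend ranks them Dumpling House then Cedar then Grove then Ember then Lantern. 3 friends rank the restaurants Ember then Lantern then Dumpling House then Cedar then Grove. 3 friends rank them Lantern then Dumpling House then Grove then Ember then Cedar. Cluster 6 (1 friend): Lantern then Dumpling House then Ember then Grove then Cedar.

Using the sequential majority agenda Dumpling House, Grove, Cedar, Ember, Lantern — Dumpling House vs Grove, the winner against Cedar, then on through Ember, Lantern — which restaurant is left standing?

Lantern

Round 1: Dumpling House vs Grove — 8–5, Dumpling House advances.
Round 2: Dumpling House vs Cedar — 12–1, Dumpling House advances.
Round 3: Dumpling House vs Ember — 10–3, Dumpling House advances.
Round 4: Dumpling House vs Lantern — 6–7, Lantern advances.
Lantern survives the agenda.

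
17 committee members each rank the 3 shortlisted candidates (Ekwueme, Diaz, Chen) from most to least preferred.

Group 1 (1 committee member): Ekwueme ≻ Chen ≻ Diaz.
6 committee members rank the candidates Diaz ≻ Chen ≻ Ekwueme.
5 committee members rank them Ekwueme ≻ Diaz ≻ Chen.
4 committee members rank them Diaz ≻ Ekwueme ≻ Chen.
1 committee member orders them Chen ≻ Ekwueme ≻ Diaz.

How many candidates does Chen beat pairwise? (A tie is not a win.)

Chen against each rival (17 committee members):
Chen vs Ekwueme: 6+1 = 7 for Chen, 10 for Ekwueme — Ekwueme by 10–7.
Chen vs Diaz: Chen is ranked higher on 1+1 = 2 ballots, Diaz on 15. Diaz wins 15–2.
Chen beats no one; loses to Ekwueme, Diaz — 0 pairwise wins.

0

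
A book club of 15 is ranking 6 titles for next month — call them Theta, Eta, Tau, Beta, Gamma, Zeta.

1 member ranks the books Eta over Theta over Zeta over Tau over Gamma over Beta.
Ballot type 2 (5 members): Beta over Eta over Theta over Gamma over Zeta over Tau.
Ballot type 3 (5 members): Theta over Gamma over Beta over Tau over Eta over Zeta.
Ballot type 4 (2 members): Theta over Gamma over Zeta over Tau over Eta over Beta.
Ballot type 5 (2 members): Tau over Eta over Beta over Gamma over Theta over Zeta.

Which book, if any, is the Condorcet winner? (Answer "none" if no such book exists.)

Check each pair by majority over 15 ballots:
Theta vs Eta: Theta is ranked higher on 5+2 = 7 ballots, Eta on 8. Eta wins 8–7.
Theta vs Tau: Theta preferred on 1+5+5+2 = 13 ballots; Theta wins 13–2.
Theta vs Beta: 8 to 7, Theta.
Theta vs Gamma: 1+5+5+2 = 13 for Theta, 2 for Gamma — Theta by 13–2.
Theta vs Zeta: 15 to 0, Theta.
Eta vs Tau: 1+5 = 6 for Eta, 9 for Tau — Tau by 9–6.
Eta vs Beta: 5 to 10, Beta.
Eta vs Gamma: Eta preferred on 1+5+2 = 8 ballots; Eta wins 8–7.
Eta vs Zeta: 1+5+5+2 = 13 for Eta, 2 for Zeta — Eta by 13–2.
Tau vs Beta: 1+2+2 = 5 for Tau, 10 for Beta — Beta by 10–5.
Tau vs Gamma: Tau is ranked higher on 1+2 = 3 ballots, Gamma on 12. Gamma wins 12–3.
Tau vs Zeta: 7 to 8, Zeta.
Beta vs Gamma: Beta preferred on 5+2 = 7 ballots; Gamma wins 8–7.
Beta vs Zeta: Beta preferred on 5+5+2 = 12 ballots; Beta wins 12–3.
Gamma vs Zeta: 14 to 1, Gamma.
Each book drops at least one matchup (Theta loses to Eta; Eta loses to Tau; Tau loses to Theta; Beta loses to Theta; Gamma loses to Theta; Zeta loses to Theta); the cycle Theta > Tau > Eta > Theta rules out a Condorcet winner.

none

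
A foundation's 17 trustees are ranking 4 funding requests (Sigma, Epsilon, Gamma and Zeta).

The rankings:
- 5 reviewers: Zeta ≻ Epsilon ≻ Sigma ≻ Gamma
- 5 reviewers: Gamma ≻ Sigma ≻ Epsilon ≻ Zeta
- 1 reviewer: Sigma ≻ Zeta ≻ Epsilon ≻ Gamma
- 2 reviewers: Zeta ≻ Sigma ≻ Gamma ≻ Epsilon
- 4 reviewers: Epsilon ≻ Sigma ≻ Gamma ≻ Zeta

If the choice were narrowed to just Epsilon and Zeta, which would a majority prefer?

Ballots ranking Epsilon above Zeta: 5 + 4 = 9.
Ballots ranking Zeta above Epsilon: 17 − 9 = 8.
Epsilon wins the head-to-head 9–8.

Epsilon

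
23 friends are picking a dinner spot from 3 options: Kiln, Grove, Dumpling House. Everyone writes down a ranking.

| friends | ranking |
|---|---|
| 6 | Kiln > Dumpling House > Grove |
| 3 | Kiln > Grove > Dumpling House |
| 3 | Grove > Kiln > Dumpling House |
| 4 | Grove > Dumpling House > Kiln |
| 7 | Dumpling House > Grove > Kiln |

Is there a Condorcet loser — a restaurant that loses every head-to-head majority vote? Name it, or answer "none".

none

Pairwise majorities:
Kiln vs Grove: Grove, 14–9.
Kiln vs Dumpling House: Kiln preferred on 6+3+3 = 12 ballots; Kiln wins 12–11.
Grove vs Dumpling House: Grove preferred on 3+3+4 = 10 ballots; Dumpling House wins 13–10.
Each restaurant has at least one pairwise win (Kiln beats Dumpling House; Grove beats Kiln; Dumpling House beats Grove) — no Condorcet loser.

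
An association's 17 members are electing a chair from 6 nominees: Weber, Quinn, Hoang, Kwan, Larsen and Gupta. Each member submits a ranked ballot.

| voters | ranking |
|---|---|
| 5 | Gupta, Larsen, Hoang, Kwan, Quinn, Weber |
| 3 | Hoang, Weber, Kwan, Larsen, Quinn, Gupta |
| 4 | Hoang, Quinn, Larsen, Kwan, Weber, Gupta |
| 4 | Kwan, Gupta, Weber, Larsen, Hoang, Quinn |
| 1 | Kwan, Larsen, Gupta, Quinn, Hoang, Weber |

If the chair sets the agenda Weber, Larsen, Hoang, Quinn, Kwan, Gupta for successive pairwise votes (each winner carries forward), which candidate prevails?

Gupta

Round 1: Weber vs Larsen — 7–10, Larsen advances.
Round 2: Larsen vs Hoang — 10–7, Larsen advances.
Round 3: Larsen vs Quinn — 13–4, Larsen advances.
Round 4: Larsen vs Kwan — 9–8, Larsen advances.
Round 5: Larsen vs Gupta — 8–9, Gupta advances.
The agenda winner is Gupta.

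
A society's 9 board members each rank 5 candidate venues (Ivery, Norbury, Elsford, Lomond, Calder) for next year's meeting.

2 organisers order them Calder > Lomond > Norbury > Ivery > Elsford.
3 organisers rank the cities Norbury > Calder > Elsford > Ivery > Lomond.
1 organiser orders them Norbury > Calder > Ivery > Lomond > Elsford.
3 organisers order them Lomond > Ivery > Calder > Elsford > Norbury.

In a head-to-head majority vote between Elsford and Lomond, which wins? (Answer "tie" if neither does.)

Lomond

Ballots ranking Elsford above Lomond: 3.
Ballots ranking Lomond above Elsford: 9 − 3 = 6.
Lomond wins the head-to-head 6–3.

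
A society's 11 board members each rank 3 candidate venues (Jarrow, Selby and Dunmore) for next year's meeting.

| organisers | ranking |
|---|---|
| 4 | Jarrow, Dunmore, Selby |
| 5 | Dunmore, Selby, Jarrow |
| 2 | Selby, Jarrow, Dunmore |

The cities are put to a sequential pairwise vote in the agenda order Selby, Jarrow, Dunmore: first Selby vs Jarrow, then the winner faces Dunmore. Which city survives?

Dunmore

Round 1: Selby vs Jarrow — 7–4, Selby advances.
Round 2: Selby vs Dunmore — 2–9, Dunmore advances.
Dunmore survives the agenda.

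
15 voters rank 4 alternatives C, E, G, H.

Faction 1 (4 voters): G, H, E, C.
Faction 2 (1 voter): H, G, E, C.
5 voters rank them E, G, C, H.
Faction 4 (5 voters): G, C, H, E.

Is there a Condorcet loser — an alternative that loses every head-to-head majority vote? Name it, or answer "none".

none

Head-to-head results (15 voters):
C–E: E 10–5.
C vs G: C is ranked higher on 0 ballots, G on 15. G wins 15–0.
C vs H: C wins 10–5.
E vs G: E preferred on 5 ballots; G wins 10–5.
E vs H: 5 for E, 10 for H — H by 10–5.
G vs H: G wins 14–1.
No alternative is winless: C beats H; E beats C; G beats C; H beats E. There is no Condorcet loser.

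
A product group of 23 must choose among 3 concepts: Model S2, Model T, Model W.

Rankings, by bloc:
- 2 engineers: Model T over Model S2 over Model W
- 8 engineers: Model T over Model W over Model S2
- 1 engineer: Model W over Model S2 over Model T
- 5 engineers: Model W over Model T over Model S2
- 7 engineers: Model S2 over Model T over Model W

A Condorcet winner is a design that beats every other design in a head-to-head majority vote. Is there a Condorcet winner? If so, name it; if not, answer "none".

Check each pair by majority over 23 ballots:
Model S2 vs Model T: Model S2 is ranked higher on 1+7 = 8 ballots, Model T on 15. Model T wins 15–8.
Model S2 vs Model W: 2+7 = 9 for Model S2, 14 for Model W — Model W by 14–9.
Model T vs Model W: Model T preferred on 2+8+7 = 17 ballots; Model T wins 17–6.
Model T defeats every rival head-to-head and is the Condorcet winner.

Model T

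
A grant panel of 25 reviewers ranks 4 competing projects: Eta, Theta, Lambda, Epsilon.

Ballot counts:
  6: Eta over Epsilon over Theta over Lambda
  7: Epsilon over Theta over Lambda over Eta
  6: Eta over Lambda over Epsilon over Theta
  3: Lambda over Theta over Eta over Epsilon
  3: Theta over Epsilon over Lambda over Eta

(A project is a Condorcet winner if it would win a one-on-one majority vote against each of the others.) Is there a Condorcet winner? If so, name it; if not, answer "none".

none

Check each pair by majority over 25 ballots:
Eta vs Theta: 6+6 = 12 for Eta, 13 for Theta — Theta by 13–12.
Eta vs Lambda: Eta preferred on 6+6 = 12 ballots; Lambda wins 13–12.
Eta vs Epsilon: Eta preferred on 6+6+3 = 15 ballots; Eta wins 15–10.
Theta vs Lambda: Theta is ranked higher on 6+7+3 = 16 ballots, Lambda on 9. Theta wins 16–9.
Theta vs Epsilon: 6 to 19, Epsilon.
Lambda vs Epsilon: Lambda preferred on 6+3 = 9 ballots; Epsilon wins 16–9.
Each project drops at least one matchup (Eta loses to Theta; Theta loses to Epsilon; Lambda loses to Theta; Epsilon loses to Eta); the cycle Eta beats Epsilon beats Theta beats Eta rules out a Condorcet winner.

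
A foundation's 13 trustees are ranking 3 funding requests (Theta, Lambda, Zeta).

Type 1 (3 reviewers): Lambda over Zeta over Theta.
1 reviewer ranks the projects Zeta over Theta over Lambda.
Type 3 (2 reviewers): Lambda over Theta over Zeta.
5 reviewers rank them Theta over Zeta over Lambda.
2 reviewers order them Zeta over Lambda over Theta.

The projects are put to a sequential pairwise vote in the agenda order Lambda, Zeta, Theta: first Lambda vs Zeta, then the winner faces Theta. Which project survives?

Theta

Round 1: Lambda vs Zeta — 5–8, Zeta advances.
Round 2: Zeta vs Theta — 6–7, Theta advances.
Theta survives the agenda.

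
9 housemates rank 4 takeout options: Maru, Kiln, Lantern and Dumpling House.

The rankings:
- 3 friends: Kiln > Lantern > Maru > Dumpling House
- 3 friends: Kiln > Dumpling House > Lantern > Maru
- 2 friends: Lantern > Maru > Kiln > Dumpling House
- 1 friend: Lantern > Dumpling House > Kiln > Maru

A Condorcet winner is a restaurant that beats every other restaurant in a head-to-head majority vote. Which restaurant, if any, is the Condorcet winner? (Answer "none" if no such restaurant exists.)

Pairwise majorities:
Maru vs Kiln: Kiln wins 7–2.
Maru vs Lantern: Lantern wins 9–0.
Maru–Dumpling House: Maru 5–4.
Kiln vs Lantern: Kiln wins 6–3.
Kiln vs Dumpling House: Kiln, 8–1.
Lantern–Dumpling House: Lantern 6–3.
Kiln wins every pairwise contest, so Kiln is the Condorcet winner.

Kiln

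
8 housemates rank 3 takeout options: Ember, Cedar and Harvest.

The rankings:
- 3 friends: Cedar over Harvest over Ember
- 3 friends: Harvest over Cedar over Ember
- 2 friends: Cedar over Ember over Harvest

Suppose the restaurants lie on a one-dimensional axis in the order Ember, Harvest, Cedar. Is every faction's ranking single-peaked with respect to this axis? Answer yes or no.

no

Axis positions: Ember=1, Harvest=2, Cedar=3.
Faction 1 (peak Cedar at position 3): ranking walks positions 3-2-1, expanding outward from the peak — single-peaked.
Faction 2 (peak Harvest at position 2): ranking walks positions 2-3-1, expanding outward from the peak — single-peaked.
Faction 3: ranking walks positions 3-1-2; Ember is ranked above Harvest even though Harvest lies between Ember and the peak Cedar on the axis — preferences dip and rise again. Not single-peaked.
Faction 3 violates single-peakedness, so the profile is not single-peaked on this axis.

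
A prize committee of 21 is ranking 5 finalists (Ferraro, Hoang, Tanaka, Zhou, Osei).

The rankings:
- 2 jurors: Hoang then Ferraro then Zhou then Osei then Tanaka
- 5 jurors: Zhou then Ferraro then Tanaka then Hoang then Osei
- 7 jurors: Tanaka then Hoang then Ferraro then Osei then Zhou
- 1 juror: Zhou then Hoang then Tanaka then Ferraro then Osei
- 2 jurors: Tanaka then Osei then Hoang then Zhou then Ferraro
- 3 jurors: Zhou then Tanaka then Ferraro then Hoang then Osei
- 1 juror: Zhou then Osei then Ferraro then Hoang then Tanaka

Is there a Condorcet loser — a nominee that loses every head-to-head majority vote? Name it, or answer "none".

Osei

Pairwise majorities:
Ferraro vs Hoang: Hoang, 12–9.
Ferraro vs Tanaka: 2+5+1 = 8 for Ferraro, 13 for Tanaka — Tanaka by 13–8.
Ferraro vs Zhou: Ferraro is ranked higher on 2+7 = 9 ballots, Zhou on 12. Zhou wins 12–9.
Ferraro vs Osei: Ferraro wins 18–3.
Hoang vs Tanaka: Tanaka wins 17–4.
Hoang–Zhou: Hoang 11–10.
Hoang vs Osei: 2+5+7+1+3 = 18 for Hoang, 3 for Osei — Hoang by 18–3.
Tanaka vs Zhou: Tanaka preferred on 7+2 = 9 ballots; Zhou wins 12–9.
Tanaka vs Osei: Tanaka is ranked higher on 5+7+1+2+3 = 18 ballots, Osei on 3. Tanaka wins 18–3.
Zhou vs Osei: Zhou, 12–9.
Osei is beaten in every head-to-head and is the Condorcet loser.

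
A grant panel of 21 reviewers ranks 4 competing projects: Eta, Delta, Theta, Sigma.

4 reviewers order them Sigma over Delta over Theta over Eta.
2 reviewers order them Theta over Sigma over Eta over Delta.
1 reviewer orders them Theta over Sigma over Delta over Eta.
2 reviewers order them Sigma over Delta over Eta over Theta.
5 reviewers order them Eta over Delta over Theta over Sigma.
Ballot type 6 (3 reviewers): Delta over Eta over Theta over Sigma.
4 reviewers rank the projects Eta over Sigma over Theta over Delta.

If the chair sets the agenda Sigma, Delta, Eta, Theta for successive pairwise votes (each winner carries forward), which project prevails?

Eta

Round 1: Sigma vs Delta — 13–8, Sigma advances.
Round 2: Sigma vs Eta — 9–12, Eta advances.
Round 3: Eta vs Theta — 14–7, Eta advances.
Eta survives the agenda.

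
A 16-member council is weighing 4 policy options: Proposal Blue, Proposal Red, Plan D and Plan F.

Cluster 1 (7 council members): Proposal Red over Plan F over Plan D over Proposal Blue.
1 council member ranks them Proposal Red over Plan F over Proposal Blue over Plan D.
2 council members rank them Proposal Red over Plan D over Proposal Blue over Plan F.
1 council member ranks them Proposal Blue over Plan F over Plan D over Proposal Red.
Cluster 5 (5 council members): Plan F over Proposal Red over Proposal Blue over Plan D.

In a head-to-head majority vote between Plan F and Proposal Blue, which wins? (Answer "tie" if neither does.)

Plan F

Ballots ranking Plan F above Proposal Blue: 7 + 1 + 5 = 13.
Ballots ranking Proposal Blue above Plan F: 16 − 13 = 3.
Plan F wins the head-to-head 13–3.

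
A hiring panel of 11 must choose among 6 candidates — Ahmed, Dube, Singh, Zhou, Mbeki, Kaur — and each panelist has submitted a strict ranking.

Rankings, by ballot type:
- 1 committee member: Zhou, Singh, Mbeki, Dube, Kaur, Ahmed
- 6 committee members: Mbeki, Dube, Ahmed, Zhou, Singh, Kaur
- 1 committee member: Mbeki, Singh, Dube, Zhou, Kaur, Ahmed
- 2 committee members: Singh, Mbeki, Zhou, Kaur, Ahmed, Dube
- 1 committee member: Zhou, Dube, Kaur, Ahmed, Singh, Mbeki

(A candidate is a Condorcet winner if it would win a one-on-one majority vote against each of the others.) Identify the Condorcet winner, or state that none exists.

Mbeki

Head-to-head results (11 committee members):
Ahmed vs Dube: Ahmed preferred on 2 ballots; Dube wins 9–2.
Ahmed vs Singh: 7 to 4, Ahmed.
Ahmed vs Zhou: Ahmed is ranked higher on 6 ballots, Zhou on 5. Ahmed wins 6–5.
Ahmed vs Mbeki: Ahmed is ranked higher on 1 ballot, Mbeki on 10. Mbeki wins 10–1.
Ahmed vs Kaur: 6 for Ahmed, 5 for Kaur — Ahmed by 6–5.
Dube vs Singh: Dube preferred on 6+1 = 7 ballots; Dube wins 7–4.
Dube vs Zhou: 6+1 = 7 for Dube, 4 for Zhou — Dube by 7–4.
Dube vs Mbeki: Dube preferred on 1 ballot; Mbeki wins 10–1.
Dube vs Kaur: 9 to 2, Dube.
Singh vs Zhou: 3 to 8, Zhou.
Singh vs Mbeki: 1+2+1 = 4 for Singh, 7 for Mbeki — Mbeki by 7–4.
Singh vs Kaur: 10 to 1, Singh.
Zhou vs Mbeki: Zhou is ranked higher on 1+1 = 2 ballots, Mbeki on 9. Mbeki wins 9–2.
Zhou vs Kaur: Zhou preferred on 1+6+1+2+1 = 11 ballots; Zhou wins 11–0.
Mbeki vs Kaur: 1+6+1+2 = 10 for Mbeki, 1 for Kaur — Mbeki by 10–1.
Mbeki defeats every rival head-to-head and is the Condorcet winner.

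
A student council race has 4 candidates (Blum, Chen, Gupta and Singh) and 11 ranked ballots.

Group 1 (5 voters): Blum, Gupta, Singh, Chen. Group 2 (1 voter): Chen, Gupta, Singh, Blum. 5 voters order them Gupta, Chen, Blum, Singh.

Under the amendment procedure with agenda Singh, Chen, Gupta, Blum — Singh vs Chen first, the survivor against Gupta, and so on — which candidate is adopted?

Round 1: Singh vs Chen — 5–6, Chen advances.
Round 2: Chen vs Gupta — 1–10, Gupta advances.
Round 3: Gupta vs Blum — 6–5, Gupta advances.
Gupta survives the agenda.

Gupta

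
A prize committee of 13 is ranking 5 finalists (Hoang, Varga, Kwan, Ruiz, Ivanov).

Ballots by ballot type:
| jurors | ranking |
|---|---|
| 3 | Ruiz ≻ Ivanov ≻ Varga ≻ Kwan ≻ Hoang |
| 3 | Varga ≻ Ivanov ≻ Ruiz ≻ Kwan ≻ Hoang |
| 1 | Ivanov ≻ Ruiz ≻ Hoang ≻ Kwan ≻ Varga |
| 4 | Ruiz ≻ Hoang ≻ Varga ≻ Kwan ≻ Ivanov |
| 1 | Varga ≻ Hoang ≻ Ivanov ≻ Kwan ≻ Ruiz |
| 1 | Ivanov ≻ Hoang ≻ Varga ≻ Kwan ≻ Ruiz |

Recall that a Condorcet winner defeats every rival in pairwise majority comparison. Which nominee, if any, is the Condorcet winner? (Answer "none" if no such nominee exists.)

Check each pair by majority over 13 ballots:
Hoang vs Varga: 6 to 7, Varga.
Hoang vs Kwan: Hoang wins 7–6.
Hoang vs Ruiz: Hoang is ranked higher on 1+1 = 2 ballots, Ruiz on 11. Ruiz wins 11–2.
Hoang–Ivanov: Ivanov 8–5.
Varga vs Kwan: Varga is ranked higher on 3+3+4+1+1 = 12 ballots, Kwan on 1. Varga wins 12–1.
Varga vs Ruiz: Ruiz, 8–5.
Varga–Ivanov: Varga 8–5.
Kwan vs Ruiz: Ruiz wins 11–2.
Kwan vs Ivanov: Ivanov wins 9–4.
Ruiz vs Ivanov: 7 to 6, Ruiz.
Only Ruiz has no losses; Ruiz is the Condorcet winner.

Ruiz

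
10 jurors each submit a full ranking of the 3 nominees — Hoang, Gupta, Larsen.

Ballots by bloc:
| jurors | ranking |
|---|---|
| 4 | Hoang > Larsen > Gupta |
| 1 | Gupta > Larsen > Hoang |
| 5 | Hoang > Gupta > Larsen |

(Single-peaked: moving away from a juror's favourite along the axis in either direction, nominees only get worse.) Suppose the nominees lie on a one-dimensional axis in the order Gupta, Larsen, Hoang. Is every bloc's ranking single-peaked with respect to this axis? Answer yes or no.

no

Axis positions: Gupta=1, Larsen=2, Hoang=3.
Bloc 1 (peak Hoang at position 3): ranking walks positions 3-2-1, expanding outward from the peak — single-peaked.
Bloc 2 (peak Gupta at position 1): ranking walks positions 1-2-3, expanding outward from the peak — single-peaked.
Bloc 3: ranking walks positions 3-1-2; Gupta is ranked above Larsen even though Larsen lies between Gupta and the peak Hoang on the axis — preferences dip and rise again. Not single-peaked.
Bloc 3 violates single-peakedness, so the profile is not single-peaked on this axis.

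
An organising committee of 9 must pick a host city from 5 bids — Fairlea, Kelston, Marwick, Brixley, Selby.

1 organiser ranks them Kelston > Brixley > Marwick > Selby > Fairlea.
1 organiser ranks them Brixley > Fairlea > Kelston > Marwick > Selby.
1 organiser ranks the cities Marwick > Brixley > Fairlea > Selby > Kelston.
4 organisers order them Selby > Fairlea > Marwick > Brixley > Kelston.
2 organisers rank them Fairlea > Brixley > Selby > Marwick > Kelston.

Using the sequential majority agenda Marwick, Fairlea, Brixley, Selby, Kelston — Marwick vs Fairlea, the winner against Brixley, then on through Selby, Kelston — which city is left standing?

Round 1: Marwick vs Fairlea — 2–7, Fairlea advances.
Round 2: Fairlea vs Brixley — 6–3, Fairlea advances.
Round 3: Fairlea vs Selby — 4–5, Selby advances.
Round 4: Selby vs Kelston — 7–2, Selby advances.
Selby survives the agenda.

Selby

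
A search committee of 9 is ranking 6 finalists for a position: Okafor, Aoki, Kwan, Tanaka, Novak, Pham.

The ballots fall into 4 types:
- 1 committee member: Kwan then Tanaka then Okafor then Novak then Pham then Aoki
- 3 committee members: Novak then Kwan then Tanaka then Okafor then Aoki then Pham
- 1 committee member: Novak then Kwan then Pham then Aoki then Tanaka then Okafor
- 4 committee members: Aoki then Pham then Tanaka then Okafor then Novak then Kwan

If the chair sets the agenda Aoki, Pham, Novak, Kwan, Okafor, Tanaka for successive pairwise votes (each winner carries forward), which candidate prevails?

Round 1: Aoki vs Pham — 7–2, Aoki advances.
Round 2: Aoki vs Novak — 4–5, Novak advances.
Round 3: Novak vs Kwan — 8–1, Novak advances.
Round 4: Novak vs Okafor — 4–5, Okafor advances.
Round 5: Okafor vs Tanaka — 0–9, Tanaka advances.
The agenda winner is Tanaka.

Tanaka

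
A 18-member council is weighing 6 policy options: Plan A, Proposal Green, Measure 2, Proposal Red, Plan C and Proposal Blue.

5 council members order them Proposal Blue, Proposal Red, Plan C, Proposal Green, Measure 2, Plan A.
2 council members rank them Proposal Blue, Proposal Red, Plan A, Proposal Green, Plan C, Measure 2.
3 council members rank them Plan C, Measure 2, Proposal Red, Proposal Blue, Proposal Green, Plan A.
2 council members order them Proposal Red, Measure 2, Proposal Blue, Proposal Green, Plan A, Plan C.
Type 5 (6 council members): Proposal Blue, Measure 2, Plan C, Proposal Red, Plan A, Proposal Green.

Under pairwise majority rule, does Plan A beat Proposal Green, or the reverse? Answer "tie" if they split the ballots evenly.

Ballots ranking Plan A above Proposal Green: 2 + 6 = 8.
Ballots ranking Proposal Green above Plan A: 18 − 8 = 10.
Proposal Green wins the head-to-head 10–8.

Proposal Green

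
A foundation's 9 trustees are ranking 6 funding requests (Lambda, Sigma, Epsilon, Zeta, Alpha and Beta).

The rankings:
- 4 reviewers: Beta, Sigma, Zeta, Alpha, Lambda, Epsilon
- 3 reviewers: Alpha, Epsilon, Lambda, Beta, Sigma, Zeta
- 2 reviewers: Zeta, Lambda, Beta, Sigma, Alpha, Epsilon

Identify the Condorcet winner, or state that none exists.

none

Pairwise majorities:
Lambda vs Sigma: Lambda is ranked higher on 3+2 = 5 ballots, Sigma on 4. Lambda wins 5–4.
Lambda vs Epsilon: 6 to 3, Lambda.
Lambda vs Zeta: Lambda is ranked higher on 3 ballots, Zeta on 6. Zeta wins 6–3.
Lambda vs Alpha: Alpha wins 7–2.
Lambda vs Beta: Lambda is ranked higher on 3+2 = 5 ballots, Beta on 4. Lambda wins 5–4.
Sigma vs Epsilon: Sigma is ranked higher on 4+2 = 6 ballots, Epsilon on 3. Sigma wins 6–3.
Sigma vs Zeta: Sigma, 7–2.
Sigma vs Alpha: Sigma is ranked higher on 4+2 = 6 ballots, Alpha on 3. Sigma wins 6–3.
Sigma vs Beta: 0 to 9, Beta.
Epsilon–Zeta: Zeta 6–3.
Epsilon vs Alpha: 0 for Epsilon, 9 for Alpha — Alpha by 9–0.
Epsilon–Beta: Beta 6–3.
Zeta vs Alpha: Zeta wins 6–3.
Zeta–Beta: Beta 7–2.
Alpha vs Beta: Beta, 6–3.
Every project loses at least once (Lambda loses to Zeta; Sigma loses to Lambda; Epsilon loses to Lambda; Zeta loses to Sigma; Alpha loses to Sigma; Beta loses to Lambda). The majority relation contains the cycle Lambda → Sigma → Zeta → Lambda, so there is no Condorcet winner.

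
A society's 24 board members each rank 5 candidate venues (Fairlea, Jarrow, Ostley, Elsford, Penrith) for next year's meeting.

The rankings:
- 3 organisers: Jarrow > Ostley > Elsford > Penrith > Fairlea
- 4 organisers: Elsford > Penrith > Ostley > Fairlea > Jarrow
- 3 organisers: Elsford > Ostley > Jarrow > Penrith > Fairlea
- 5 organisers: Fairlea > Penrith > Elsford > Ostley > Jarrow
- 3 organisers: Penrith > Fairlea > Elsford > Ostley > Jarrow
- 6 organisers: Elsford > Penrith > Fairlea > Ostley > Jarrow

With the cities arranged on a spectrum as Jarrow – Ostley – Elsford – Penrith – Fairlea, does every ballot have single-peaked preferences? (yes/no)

yes

Axis positions: Jarrow=1, Ostley=2, Elsford=3, Penrith=4, Fairlea=5.
Ballot type 1 (peak Jarrow at position 1): ranking walks positions 1-2-3-4-5, expanding outward from the peak — single-peaked.
Ballot type 2 (peak Elsford at position 3): ranking walks positions 3-4-2-5-1, expanding outward from the peak — single-peaked.
Ballot type 3 (peak Elsford at position 3): ranking walks positions 3-2-1-4-5, expanding outward from the peak — single-peaked.
Ballot type 4 (peak Fairlea at position 5): ranking walks positions 5-4-3-2-1, expanding outward from the peak — single-peaked.
Ballot type 5 (peak Penrith at position 4): ranking walks positions 4-5-3-2-1, expanding outward from the peak — single-peaked.
Ballot type 6 (peak Elsford at position 3): ranking walks positions 3-4-5-2-1, expanding outward from the peak — single-peaked.
Every ranking is single-peaked on this axis.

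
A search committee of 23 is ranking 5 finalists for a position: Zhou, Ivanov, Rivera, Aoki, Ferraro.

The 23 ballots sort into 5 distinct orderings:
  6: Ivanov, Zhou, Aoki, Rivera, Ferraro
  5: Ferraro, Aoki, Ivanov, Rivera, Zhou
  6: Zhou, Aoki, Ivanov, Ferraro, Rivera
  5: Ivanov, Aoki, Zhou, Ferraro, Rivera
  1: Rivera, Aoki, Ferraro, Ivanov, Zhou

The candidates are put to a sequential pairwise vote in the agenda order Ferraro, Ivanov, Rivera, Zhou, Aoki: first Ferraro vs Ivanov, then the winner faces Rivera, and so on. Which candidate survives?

Round 1: Ferraro vs Ivanov — 6–17, Ivanov advances.
Round 2: Ivanov vs Rivera — 22–1, Ivanov advances.
Round 3: Ivanov vs Zhou — 17–6, Ivanov advances.
Round 4: Ivanov vs Aoki — 11–12, Aoki advances.
Aoki survives the agenda.

Aoki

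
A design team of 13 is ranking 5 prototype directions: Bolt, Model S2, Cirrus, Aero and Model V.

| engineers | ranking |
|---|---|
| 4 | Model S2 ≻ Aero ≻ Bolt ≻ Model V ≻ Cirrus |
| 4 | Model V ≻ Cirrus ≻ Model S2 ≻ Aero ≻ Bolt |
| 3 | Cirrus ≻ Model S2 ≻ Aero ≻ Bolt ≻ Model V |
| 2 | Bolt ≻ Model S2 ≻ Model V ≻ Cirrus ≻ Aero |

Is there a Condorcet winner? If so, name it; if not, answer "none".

none

Head-to-head results (13 engineers):
Bolt vs Model S2: 2 to 11, Model S2.
Bolt vs Cirrus: 4+2 = 6 for Bolt, 7 for Cirrus — Cirrus by 7–6.
Bolt vs Aero: 2 to 11, Aero.
Bolt vs Model V: 4+3+2 = 9 for Bolt, 4 for Model V — Bolt by 9–4.
Model S2 vs Cirrus: Model S2 is ranked higher on 4+2 = 6 ballots, Cirrus on 7. Cirrus wins 7–6.
Model S2 vs Aero: 13 to 0, Model S2.
Model S2 vs Model V: Model S2 preferred on 4+3+2 = 9 ballots; Model S2 wins 9–4.
Cirrus vs Aero: 4+3+2 = 9 for Cirrus, 4 for Aero — Cirrus by 9–4.
Cirrus vs Model V: 3 to 10, Model V.
Aero vs Model V: Aero is ranked higher on 4+3 = 7 ballots, Model V on 6. Aero wins 7–6.
Each design drops at least one matchup (Bolt loses to Model S2; Model S2 loses to Cirrus; Cirrus loses to Model V; Aero loses to Model S2; Model V loses to Bolt); the cycle Bolt > Model V > Cirrus > Bolt rules out a Condorcet winner.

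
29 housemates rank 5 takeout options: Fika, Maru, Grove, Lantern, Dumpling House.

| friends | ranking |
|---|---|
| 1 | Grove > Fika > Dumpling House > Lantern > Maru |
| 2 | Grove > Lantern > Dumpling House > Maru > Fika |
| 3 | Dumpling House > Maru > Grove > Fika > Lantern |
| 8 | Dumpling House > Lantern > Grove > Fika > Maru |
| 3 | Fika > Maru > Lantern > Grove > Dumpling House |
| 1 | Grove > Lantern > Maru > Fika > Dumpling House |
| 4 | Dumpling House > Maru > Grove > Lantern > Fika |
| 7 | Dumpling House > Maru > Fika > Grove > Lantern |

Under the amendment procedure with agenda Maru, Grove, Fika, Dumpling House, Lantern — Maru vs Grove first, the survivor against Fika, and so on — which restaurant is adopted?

Round 1: Maru vs Grove — 17–12, Maru advances.
Round 2: Maru vs Fika — 17–12, Maru advances.
Round 3: Maru vs Dumpling House — 4–25, Dumpling House advances.
Round 4: Dumpling House vs Lantern — 23–6, Dumpling House advances.
Dumpling House survives the agenda.

Dumpling House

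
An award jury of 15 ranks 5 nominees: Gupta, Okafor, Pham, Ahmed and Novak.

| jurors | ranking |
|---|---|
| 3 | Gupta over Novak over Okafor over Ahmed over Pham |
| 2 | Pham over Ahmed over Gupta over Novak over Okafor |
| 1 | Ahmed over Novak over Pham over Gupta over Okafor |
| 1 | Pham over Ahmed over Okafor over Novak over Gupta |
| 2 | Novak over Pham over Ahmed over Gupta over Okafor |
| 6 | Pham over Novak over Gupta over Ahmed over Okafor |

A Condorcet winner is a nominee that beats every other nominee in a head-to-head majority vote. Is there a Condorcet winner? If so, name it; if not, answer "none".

Check each pair by majority over 15 ballots:
Gupta vs Okafor: Gupta wins 14–1.
Gupta–Pham: Pham 12–3.
Gupta vs Ahmed: Gupta wins 9–6.
Gupta vs Novak: 5 to 10, Novak.
Okafor vs Pham: Pham, 12–3.
Okafor vs Ahmed: Ahmed wins 12–3.
Okafor vs Novak: Novak, 14–1.
Pham vs Ahmed: Pham wins 11–4.
Pham vs Novak: Pham preferred on 2+1+6 = 9 ballots; Pham wins 9–6.
Ahmed vs Novak: Novak wins 11–4.
Pham beats each of Gupta, Okafor, Ahmed, Novak — Pham is the Condorcet winner.

Pham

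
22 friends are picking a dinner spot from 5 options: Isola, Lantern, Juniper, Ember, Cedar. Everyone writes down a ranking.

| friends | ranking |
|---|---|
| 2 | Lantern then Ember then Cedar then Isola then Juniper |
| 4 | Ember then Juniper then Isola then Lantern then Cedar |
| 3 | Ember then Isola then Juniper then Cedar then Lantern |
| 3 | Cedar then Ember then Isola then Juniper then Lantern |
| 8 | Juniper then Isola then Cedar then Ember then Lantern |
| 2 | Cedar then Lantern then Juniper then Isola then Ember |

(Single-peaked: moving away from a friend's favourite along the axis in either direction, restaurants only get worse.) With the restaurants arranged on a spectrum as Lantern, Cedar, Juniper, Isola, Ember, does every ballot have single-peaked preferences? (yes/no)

no

Axis positions: Lantern=1, Cedar=2, Juniper=3, Isola=4, Ember=5.
Bloc 1: ranking walks positions 1-5-2-4-3; Ember is ranked above Cedar even though Cedar lies between Ember and the peak Lantern on the axis — preferences dip and rise again. Not single-peaked.
Bloc 2: ranking walks positions 5-3-4-1-2; Juniper is ranked above Isola even though Isola lies between Juniper and the peak Ember on the axis — preferences dip and rise again. Not single-peaked.
Bloc 3 (peak Ember at position 5): ranking walks positions 5-4-3-2-1, expanding outward from the peak — single-peaked.
Bloc 4: ranking walks positions 2-5-4-3-1; Ember is ranked above Juniper even though Juniper lies between Ember and the peak Cedar on the axis — preferences dip and rise again. Not single-peaked.
Bloc 5 (peak Juniper at position 3): ranking walks positions 3-4-2-5-1, expanding outward from the peak — single-peaked.
Bloc 6 (peak Cedar at position 2): ranking walks positions 2-1-3-4-5, expanding outward from the peak — single-peaked.
Bloc 1 violates single-peakedness, so the profile is not single-peaked on this axis.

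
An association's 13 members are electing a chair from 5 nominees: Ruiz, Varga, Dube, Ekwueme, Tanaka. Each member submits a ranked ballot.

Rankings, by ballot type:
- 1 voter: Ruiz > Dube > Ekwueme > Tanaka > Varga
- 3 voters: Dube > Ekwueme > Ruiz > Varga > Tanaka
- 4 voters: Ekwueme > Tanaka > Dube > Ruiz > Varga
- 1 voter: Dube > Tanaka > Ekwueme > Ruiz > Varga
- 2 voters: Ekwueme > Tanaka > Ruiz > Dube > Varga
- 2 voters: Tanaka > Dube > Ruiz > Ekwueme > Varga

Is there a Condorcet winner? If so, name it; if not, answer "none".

none

Head-to-head results (13 voters):
Ruiz vs Varga: 13 to 0, Ruiz.
Ruiz–Dube: Dube 10–3.
Ruiz–Ekwueme: Ekwueme 10–3.
Ruiz vs Tanaka: Tanaka wins 9–4.
Varga vs Dube: 0 for Varga, 13 for Dube — Dube by 13–0.
Varga vs Ekwueme: Ekwueme, 13–0.
Varga vs Tanaka: 3 to 10, Tanaka.
Dube vs Ekwueme: Dube preferred on 1+3+1+2 = 7 ballots; Dube wins 7–6.
Dube vs Tanaka: Tanaka, 8–5.
Ekwueme vs Tanaka: 1+3+4+2 = 10 for Ekwueme, 3 for Tanaka — Ekwueme by 10–3.
Each candidate drops at least one matchup (Ruiz loses to Dube; Varga loses to Ruiz; Dube loses to Tanaka; Ekwueme loses to Dube; Tanaka loses to Ekwueme); the cycle Dube → Ekwueme → Tanaka → Dube rules out a Condorcet winner.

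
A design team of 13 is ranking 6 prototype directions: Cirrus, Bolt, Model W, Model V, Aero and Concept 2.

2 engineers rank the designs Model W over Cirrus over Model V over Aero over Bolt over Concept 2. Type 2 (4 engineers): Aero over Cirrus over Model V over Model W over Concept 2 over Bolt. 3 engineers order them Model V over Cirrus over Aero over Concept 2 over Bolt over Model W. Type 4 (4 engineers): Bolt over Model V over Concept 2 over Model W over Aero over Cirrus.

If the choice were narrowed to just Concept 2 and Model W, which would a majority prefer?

Ballots ranking Concept 2 above Model W: 3 + 4 = 7.
Ballots ranking Model W above Concept 2: 13 − 7 = 6.
Concept 2 wins the head-to-head 7–6.

Concept 2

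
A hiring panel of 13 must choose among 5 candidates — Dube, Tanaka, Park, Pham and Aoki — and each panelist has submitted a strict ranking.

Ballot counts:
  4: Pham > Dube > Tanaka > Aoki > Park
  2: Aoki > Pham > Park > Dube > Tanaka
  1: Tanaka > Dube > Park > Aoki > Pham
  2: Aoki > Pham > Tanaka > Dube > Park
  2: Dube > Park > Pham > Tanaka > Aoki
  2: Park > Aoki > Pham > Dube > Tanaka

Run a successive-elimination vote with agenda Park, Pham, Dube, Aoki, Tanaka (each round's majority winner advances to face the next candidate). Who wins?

Round 1: Park vs Pham — 5–8, Pham advances.
Round 2: Pham vs Dube — 10–3, Pham advances.
Round 3: Pham vs Aoki — 6–7, Aoki advances.
Round 4: Aoki vs Tanaka — 6–7, Tanaka advances.
The agenda winner is Tanaka.

Tanaka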